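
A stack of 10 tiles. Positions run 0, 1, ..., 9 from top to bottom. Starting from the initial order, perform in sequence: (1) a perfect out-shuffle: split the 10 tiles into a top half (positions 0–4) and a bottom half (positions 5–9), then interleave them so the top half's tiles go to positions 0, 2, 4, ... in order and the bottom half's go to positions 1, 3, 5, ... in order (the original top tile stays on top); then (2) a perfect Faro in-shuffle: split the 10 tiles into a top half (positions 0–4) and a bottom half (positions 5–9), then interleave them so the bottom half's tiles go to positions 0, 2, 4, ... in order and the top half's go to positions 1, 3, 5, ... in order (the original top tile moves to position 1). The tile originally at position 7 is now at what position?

Track the tile from position 7 forward through each operation:
  after op 1 (out-shuffle): 7 → 5
  after op 2 (in-shuffle): 5 → 0

0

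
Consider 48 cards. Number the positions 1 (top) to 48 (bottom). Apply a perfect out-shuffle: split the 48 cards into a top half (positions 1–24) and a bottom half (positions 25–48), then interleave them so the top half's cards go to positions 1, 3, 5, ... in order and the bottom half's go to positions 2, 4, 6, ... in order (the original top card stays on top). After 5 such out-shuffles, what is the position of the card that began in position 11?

Track the card's position through each out-shuffle:
11 → 21 → 41 → 34 → 20 → 39

39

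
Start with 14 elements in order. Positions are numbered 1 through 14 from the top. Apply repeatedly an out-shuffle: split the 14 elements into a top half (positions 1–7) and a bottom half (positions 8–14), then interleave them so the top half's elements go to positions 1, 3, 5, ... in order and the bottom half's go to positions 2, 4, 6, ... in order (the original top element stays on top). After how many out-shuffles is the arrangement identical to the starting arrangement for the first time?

12

The out-shuffle permutes the 14 positions with cycle lengths [1, 1, 12].
Every element is home exactly when every cycle has completed a whole number of laps, i.e. after lcm(1, 12) = 12 out-shuffles.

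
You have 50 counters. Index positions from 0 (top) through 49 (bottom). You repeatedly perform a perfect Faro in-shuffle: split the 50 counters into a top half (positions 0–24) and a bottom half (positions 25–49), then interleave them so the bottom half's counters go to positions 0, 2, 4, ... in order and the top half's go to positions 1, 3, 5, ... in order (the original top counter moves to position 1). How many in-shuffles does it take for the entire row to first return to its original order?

8

The in-shuffle permutes the 50 positions with cycle lengths [2, 8, 8, 8, 8, 8, 8].
Every counter is home exactly when every cycle has completed a whole number of laps, i.e. after lcm(2, 8) = 8 in-shuffles.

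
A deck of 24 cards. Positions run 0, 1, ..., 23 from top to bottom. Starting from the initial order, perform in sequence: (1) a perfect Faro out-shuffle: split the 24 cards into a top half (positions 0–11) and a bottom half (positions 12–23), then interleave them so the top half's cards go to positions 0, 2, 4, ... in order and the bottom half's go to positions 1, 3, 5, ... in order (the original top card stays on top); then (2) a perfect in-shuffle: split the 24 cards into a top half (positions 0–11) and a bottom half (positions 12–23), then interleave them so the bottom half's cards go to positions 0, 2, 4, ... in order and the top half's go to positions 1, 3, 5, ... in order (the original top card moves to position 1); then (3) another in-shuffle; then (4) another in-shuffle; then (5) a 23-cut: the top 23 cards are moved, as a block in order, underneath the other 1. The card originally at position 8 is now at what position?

11

Track the card from position 8 forward through each operation:
  after op 1 (out-shuffle): 8 → 16
  after op 2 (in-shuffle): 16 → 8
  after op 3 (in-shuffle): 8 → 17
  after op 4 (in-shuffle): 17 → 10
  after op 5 (cut 23): 10 → 11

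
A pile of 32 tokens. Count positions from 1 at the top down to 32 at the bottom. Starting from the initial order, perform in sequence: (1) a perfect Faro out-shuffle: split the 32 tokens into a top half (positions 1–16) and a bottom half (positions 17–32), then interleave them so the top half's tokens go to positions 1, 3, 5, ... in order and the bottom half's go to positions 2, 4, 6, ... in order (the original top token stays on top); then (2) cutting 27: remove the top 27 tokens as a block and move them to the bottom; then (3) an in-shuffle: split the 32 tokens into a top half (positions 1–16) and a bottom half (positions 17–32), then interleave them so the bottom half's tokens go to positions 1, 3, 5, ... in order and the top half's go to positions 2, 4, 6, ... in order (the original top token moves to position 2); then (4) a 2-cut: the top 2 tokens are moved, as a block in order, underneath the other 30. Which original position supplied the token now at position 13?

10

Undo the operations in reverse order, starting from position 13:
  undo op 4 (cut 2): 13 ← 15
  undo op 3 (in-shuffle, from bottom half): 15 ← 24
  undo op 2 (cut 27): 24 ← 19
  undo op 1 (out-shuffle, from top half): 19 ← 10
So the token at position 13 came from original position 10.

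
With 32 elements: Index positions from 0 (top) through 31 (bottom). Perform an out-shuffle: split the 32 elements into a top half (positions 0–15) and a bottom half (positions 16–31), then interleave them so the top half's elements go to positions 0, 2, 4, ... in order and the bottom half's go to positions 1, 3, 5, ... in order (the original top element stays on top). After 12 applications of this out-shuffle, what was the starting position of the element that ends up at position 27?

30

Work backwards from position 27, undoing one out-shuffle at a time:
27 ← 29 ← 30 ← 15 ← 23 ← 27 ← 29 ← 30 ← 15 ← 23 ← 27 ← 29 ← 30
So the element now at position 27 started at position 30.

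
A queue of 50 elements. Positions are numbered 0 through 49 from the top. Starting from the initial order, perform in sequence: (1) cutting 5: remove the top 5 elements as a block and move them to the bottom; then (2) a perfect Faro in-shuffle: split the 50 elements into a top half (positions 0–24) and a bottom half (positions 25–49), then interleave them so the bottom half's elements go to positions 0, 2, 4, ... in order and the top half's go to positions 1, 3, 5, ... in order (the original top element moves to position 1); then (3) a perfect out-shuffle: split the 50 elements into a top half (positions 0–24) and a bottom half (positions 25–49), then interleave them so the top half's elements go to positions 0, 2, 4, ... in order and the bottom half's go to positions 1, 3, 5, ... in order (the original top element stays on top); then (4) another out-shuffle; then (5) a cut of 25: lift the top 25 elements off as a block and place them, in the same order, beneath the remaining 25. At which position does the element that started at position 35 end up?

15

Track the element from position 35 forward through each operation:
  after op 1 (cut 5): 35 → 30
  after op 2 (in-shuffle): 30 → 10
  after op 3 (out-shuffle): 10 → 20
  after op 4 (out-shuffle): 20 → 40
  after op 5 (cut 25): 40 → 15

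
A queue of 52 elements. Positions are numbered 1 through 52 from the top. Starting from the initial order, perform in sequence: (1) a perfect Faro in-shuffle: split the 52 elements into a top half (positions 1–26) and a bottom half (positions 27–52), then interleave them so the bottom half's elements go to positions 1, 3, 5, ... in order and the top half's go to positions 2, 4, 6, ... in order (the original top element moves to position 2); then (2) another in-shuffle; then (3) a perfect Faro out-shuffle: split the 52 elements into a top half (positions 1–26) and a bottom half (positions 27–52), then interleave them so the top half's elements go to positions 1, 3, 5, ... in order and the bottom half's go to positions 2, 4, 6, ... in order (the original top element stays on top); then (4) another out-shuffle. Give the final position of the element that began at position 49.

43

Track the element from position 49 forward through each operation:
  after op 1 (in-shuffle): 49 → 45
  after op 2 (in-shuffle): 45 → 37
  after op 3 (out-shuffle): 37 → 22
  after op 4 (out-shuffle): 22 → 43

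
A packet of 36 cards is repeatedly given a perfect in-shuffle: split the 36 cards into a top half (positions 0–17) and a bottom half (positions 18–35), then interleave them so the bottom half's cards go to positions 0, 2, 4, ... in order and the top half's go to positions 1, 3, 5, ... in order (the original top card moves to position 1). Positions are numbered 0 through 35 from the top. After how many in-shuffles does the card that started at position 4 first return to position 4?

Follow position 4 under repeated in-shuffles:
4 → 9 → 19 → 2 → 5 → 11 → 23 → 10 → ... → 4 (length 36)
It first returns after 36 in-shuffles.

36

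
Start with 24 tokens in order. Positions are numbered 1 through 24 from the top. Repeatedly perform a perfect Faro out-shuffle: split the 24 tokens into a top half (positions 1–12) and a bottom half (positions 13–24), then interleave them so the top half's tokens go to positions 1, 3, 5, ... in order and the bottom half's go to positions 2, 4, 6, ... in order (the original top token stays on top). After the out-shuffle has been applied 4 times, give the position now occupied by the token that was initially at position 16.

11

Track the token's position through each out-shuffle:
16 → 8 → 15 → 6 → 11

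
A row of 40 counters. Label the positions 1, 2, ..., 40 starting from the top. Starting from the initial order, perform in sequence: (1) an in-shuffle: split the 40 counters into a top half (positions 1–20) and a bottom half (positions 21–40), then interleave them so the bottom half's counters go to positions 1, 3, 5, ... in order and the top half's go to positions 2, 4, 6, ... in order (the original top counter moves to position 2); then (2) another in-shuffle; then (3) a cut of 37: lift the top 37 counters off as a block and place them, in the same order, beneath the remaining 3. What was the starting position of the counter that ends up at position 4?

Undo the operations in reverse order, starting from position 4:
  undo op 3 (cut 37): 4 ← 1
  undo op 2 (in-shuffle, from bottom half): 1 ← 21
  undo op 1 (in-shuffle, from bottom half): 21 ← 31
So the counter at position 4 came from original position 31.

31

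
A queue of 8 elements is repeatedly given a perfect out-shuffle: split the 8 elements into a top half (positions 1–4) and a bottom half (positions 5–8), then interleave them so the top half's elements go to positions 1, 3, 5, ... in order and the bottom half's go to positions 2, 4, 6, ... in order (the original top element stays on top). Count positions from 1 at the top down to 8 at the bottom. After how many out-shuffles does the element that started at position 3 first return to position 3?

3

Follow position 3 under repeated out-shuffles:
3 → 5 → 2 → 3
It first returns after 3 out-shuffles.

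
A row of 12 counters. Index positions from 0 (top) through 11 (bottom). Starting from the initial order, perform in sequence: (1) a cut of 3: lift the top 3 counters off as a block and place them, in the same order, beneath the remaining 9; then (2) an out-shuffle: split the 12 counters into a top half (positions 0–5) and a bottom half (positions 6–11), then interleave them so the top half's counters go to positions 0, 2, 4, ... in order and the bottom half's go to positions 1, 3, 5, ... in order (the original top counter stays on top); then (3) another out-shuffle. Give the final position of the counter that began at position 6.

Track the counter from position 6 forward through each operation:
  after op 1 (cut 3): 6 → 3
  after op 2 (out-shuffle): 3 → 6
  after op 3 (out-shuffle): 6 → 1

1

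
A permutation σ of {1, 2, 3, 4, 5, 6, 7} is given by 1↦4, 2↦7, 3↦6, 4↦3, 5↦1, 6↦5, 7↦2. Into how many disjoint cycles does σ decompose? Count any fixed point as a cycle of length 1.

2

Cycle decomposition: (1 4 3 6 5) (2 7).
2 cycles.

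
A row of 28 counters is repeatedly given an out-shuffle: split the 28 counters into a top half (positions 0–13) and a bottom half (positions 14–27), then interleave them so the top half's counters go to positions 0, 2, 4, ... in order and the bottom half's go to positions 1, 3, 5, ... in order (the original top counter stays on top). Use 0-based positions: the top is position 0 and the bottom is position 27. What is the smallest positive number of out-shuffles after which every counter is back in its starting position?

The out-shuffle permutes the 28 positions with cycle lengths [1, 1, 2, 6, 18].
Every counter is home exactly when every cycle has completed a whole number of laps, i.e. after lcm(1, 2, 6, 18) = 18 out-shuffles.

18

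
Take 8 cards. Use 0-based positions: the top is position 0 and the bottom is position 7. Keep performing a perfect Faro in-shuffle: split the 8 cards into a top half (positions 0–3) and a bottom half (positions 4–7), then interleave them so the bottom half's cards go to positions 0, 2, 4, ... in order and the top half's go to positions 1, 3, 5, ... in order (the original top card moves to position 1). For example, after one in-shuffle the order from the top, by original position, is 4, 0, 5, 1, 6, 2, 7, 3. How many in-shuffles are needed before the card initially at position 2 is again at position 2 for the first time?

Follow position 2 under repeated in-shuffles:
2 → 5 → 2
It first returns after 2 in-shuffles.

2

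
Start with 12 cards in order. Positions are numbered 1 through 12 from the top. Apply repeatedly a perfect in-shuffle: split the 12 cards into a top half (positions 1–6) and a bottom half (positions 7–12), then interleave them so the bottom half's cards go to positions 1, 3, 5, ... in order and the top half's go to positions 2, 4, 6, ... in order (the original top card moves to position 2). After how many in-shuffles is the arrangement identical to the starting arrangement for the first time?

12

The in-shuffle permutes the 12 positions with cycle lengths [12].
Every card is home exactly when every cycle has completed a whole number of laps, i.e. after lcm(12) = 12 in-shuffles.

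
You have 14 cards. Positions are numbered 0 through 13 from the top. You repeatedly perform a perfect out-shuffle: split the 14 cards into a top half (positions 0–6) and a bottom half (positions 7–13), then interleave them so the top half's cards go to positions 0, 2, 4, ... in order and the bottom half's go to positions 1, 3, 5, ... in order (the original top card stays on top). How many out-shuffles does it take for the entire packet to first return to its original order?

12

The out-shuffle permutes the 14 positions with cycle lengths [1, 1, 12].
Every card is home exactly when every cycle has completed a whole number of laps, i.e. after lcm(1, 12) = 12 out-shuffles.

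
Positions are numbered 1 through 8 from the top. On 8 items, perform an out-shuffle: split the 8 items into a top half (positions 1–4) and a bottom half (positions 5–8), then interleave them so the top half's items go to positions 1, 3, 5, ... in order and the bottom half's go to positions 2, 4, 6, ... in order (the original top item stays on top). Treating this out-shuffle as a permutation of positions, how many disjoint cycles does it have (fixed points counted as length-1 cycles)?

Trace each unvisited position around until it returns:
(1) (2 3 5) (4 7 6) (8)
4 cycles in total.

4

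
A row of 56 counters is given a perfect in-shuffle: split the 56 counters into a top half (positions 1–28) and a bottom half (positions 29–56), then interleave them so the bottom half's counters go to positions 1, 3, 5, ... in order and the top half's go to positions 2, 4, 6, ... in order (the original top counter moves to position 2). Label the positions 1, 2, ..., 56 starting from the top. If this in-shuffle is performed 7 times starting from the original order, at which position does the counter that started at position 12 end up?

54

Track the counter's position through each in-shuffle:
12 → 24 → 48 → 39 → 21 → 42 → 27 → 54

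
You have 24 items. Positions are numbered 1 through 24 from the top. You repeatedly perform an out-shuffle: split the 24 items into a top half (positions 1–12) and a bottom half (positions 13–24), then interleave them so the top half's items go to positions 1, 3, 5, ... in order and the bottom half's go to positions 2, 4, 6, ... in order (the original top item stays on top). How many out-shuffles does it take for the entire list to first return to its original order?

11

The out-shuffle permutes the 24 positions with cycle lengths [1, 1, 11, 11].
Every item is home exactly when every cycle has completed a whole number of laps, i.e. after lcm(1, 11) = 11 out-shuffles.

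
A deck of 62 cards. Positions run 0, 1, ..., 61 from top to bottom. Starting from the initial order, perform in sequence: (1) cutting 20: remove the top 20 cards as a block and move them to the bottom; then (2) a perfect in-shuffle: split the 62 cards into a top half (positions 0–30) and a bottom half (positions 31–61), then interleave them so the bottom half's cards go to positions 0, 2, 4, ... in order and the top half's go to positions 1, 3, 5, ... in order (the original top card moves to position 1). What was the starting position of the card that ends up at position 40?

9

Undo the operations in reverse order, starting from position 40:
  undo op 2 (in-shuffle, from bottom half): 40 ← 51
  undo op 1 (cut 20): 51 ← 9
So the card at position 40 came from original position 9.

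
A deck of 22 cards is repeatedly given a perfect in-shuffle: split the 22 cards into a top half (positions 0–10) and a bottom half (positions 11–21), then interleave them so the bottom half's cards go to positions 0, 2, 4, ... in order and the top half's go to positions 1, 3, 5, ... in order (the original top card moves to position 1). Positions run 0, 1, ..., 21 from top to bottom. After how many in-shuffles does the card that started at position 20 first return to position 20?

Follow position 20 under repeated in-shuffles:
20 → 18 → 14 → 6 → 13 → 4 → 9 → 19 → 16 → 10 → 21 → 20
It first returns after 11 in-shuffles.

11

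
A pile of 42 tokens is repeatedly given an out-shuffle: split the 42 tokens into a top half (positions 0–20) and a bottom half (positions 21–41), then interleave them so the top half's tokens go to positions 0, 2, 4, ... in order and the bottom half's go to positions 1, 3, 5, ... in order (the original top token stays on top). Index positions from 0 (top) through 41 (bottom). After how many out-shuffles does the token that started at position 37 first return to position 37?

20

Follow position 37 under repeated out-shuffles:
37 → 33 → 25 → 9 → 18 → 36 → 31 → 21 → 1 → 2 → 4 → 8 → 16 → 32 → 23 → 5 → 10 → 20 → 40 → 39 → 37
It first returns after 20 out-shuffles.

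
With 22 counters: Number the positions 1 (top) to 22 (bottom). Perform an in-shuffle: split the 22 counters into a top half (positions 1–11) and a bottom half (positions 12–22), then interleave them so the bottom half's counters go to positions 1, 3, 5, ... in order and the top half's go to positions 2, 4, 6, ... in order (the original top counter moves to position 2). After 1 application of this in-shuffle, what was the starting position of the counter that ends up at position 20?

Work backwards from position 20, undoing one in-shuffle at a time:
20 ← 10
So the counter now at position 20 started at position 10.

10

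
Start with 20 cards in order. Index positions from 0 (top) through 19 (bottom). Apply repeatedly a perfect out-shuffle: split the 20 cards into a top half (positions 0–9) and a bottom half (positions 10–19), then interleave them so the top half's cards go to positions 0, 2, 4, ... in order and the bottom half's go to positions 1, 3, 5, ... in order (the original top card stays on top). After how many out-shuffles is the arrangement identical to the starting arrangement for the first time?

The out-shuffle permutes the 20 positions with cycle lengths [1, 1, 18].
Every card is home exactly when every cycle has completed a whole number of laps, i.e. after lcm(1, 18) = 18 out-shuffles.

18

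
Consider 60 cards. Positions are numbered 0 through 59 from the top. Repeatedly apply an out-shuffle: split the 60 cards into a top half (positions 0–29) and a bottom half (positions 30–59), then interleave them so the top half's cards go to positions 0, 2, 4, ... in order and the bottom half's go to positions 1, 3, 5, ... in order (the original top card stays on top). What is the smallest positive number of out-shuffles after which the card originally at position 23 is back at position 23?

Follow position 23 under repeated out-shuffles:
23 → 46 → 33 → 7 → 14 → 28 → 56 → 53 → ... → 23 (length 58)
It first returns after 58 out-shuffles.

58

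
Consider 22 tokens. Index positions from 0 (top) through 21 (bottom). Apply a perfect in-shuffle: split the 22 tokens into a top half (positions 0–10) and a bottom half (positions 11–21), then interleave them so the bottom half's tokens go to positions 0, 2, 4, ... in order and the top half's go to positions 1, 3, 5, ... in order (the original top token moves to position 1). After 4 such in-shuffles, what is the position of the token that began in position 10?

14

Track the token's position through each in-shuffle:
10 → 21 → 20 → 18 → 14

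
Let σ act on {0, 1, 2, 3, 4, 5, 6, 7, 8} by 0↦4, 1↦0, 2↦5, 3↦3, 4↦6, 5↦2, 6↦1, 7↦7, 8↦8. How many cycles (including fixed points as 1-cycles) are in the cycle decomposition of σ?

5

Cycle decomposition: (0 4 6 1) (2 5) (3) (7) (8).
5 cycles.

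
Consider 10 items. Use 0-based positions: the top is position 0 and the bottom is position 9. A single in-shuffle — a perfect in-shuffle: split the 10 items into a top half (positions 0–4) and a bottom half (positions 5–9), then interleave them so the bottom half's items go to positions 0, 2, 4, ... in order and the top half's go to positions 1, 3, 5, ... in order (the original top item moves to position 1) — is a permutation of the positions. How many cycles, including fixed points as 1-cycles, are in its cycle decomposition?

Trace each unvisited position around until it returns:
(0 1 3 7 4 9 8 6 2 5)
1 cycle in total.

1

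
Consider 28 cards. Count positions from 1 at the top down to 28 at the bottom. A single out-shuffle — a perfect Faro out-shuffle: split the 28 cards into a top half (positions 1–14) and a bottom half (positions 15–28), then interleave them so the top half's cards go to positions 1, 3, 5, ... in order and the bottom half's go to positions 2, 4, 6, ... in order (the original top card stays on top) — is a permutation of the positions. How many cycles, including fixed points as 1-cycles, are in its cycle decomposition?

Trace each unvisited position around until it returns:
(1) (2 3 5 9 17 6 ... len 18) (4 7 13 25 22 16) (10 19) (28)
5 cycles in total.

5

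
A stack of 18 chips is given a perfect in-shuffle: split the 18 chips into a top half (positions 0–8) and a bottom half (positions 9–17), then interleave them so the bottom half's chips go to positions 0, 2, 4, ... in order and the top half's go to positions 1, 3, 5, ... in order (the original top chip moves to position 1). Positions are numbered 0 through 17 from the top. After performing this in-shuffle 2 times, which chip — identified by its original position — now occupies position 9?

Work backwards from position 9, undoing one in-shuffle at a time:
9 ← 4 ← 11
So the chip now at position 9 started at position 11.

11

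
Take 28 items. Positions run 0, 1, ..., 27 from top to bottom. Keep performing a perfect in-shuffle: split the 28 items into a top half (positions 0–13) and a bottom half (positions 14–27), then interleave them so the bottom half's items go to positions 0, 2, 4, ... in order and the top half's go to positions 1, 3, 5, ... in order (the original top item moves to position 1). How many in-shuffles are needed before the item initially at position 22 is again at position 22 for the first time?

28

Follow position 22 under repeated in-shuffles:
22 → 16 → 4 → 9 → 19 → 10 → 21 → 14 → ... → 22 (length 28)
It first returns after 28 in-shuffles.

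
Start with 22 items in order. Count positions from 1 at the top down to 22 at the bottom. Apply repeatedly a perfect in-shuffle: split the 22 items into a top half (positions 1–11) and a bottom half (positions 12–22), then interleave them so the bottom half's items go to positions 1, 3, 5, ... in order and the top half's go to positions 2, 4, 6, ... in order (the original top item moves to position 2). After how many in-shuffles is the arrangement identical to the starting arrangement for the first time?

11

The in-shuffle permutes the 22 positions with cycle lengths [11, 11].
Every item is home exactly when every cycle has completed a whole number of laps, i.e. after lcm(11) = 11 in-shuffles.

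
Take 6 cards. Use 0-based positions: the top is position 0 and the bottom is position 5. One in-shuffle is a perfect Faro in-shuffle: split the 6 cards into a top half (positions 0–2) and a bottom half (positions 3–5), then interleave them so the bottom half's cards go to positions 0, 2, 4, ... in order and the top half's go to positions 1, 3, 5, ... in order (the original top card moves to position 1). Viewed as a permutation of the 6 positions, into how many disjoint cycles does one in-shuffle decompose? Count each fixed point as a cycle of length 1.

Trace each unvisited position around until it returns:
(0 1 3) (2 5 4)
2 cycles in total.

2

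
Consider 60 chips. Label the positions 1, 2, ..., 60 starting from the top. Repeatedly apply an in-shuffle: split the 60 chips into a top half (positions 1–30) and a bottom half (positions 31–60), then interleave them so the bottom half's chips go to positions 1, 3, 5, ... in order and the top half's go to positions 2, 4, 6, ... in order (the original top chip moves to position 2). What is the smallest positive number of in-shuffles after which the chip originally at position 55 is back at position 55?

Follow position 55 under repeated in-shuffles:
55 → 49 → 37 → 13 → 26 → 52 → 43 → 25 → ... → 55 (length 60)
It first returns after 60 in-shuffles.

60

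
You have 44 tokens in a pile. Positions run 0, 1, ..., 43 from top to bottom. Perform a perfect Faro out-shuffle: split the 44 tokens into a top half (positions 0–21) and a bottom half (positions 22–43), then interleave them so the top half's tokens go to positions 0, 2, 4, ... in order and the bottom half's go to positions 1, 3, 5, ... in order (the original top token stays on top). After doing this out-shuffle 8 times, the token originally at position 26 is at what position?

Track the token's position through each out-shuffle:
26 → 9 → 18 → 36 → 29 → 15 → 30 → 17 → 34

34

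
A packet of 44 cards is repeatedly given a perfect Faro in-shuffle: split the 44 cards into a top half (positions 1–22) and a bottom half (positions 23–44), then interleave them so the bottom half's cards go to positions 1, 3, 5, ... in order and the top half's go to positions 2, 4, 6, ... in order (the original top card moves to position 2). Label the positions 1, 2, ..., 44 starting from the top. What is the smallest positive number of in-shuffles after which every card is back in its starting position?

12

The in-shuffle permutes the 44 positions with cycle lengths [2, 4, 4, 4, 6, 12, 12].
Every card is home exactly when every cycle has completed a whole number of laps, i.e. after lcm(2, 4, 6, 12) = 12 in-shuffles.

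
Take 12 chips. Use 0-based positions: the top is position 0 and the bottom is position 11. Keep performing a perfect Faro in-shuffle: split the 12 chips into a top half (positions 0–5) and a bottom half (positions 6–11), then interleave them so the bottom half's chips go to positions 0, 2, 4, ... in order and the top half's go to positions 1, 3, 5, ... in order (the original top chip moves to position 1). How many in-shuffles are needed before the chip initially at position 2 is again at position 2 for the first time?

12

Follow position 2 under repeated in-shuffles:
2 → 5 → 11 → 10 → 8 → 4 → 9 → 6 → 0 → 1 → 3 → 7 → 2
It first returns after 12 in-shuffles.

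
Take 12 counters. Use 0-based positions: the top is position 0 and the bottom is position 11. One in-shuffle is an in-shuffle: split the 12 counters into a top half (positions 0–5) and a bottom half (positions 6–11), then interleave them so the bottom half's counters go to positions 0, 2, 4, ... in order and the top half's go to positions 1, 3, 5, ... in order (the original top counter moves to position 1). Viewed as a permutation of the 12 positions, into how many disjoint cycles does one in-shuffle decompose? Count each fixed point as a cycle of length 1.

Trace each unvisited position around until it returns:
(0 1 3 7 2 5 ... len 12)
1 cycle in total.

1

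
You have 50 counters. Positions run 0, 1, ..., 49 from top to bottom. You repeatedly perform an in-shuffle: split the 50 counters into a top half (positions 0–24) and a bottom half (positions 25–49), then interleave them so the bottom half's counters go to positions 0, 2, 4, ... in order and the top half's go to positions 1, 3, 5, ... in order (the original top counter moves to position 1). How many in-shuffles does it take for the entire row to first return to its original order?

The in-shuffle permutes the 50 positions with cycle lengths [2, 8, 8, 8, 8, 8, 8].
Every counter is home exactly when every cycle has completed a whole number of laps, i.e. after lcm(2, 8) = 8 in-shuffles.

8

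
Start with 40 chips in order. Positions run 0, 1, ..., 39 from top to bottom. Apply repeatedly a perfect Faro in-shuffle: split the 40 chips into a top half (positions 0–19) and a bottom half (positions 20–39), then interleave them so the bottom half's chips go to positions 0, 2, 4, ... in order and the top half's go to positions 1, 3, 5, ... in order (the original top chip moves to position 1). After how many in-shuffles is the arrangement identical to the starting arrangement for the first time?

20

The in-shuffle permutes the 40 positions with cycle lengths [20, 20].
Every chip is home exactly when every cycle has completed a whole number of laps, i.e. after lcm(20) = 20 in-shuffles.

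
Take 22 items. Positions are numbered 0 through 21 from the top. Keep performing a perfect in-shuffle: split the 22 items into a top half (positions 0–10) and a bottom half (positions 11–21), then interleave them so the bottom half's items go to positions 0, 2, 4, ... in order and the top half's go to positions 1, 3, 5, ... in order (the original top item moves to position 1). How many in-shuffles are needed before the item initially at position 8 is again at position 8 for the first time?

11

Follow position 8 under repeated in-shuffles:
8 → 17 → 12 → 2 → 5 → 11 → 0 → 1 → 3 → 7 → 15 → 8
It first returns after 11 in-shuffles.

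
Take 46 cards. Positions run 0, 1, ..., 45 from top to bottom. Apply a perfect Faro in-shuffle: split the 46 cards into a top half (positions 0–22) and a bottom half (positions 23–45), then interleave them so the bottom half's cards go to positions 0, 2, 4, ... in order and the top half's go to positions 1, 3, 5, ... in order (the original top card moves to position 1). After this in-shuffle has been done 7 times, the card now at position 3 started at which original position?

Work backwards from position 3, undoing one in-shuffle at a time:
3 ← 1 ← 0 ← 23 ← 11 ← 5 ← 2 ← 24
So the card now at position 3 started at position 24.

24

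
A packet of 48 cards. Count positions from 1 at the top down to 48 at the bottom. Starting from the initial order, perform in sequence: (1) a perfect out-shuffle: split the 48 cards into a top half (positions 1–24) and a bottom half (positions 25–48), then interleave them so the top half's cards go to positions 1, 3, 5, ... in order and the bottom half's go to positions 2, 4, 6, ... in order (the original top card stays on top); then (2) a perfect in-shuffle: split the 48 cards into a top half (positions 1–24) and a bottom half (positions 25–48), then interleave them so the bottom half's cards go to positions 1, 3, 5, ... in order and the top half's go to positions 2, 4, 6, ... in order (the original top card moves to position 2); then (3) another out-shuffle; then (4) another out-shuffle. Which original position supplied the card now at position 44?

Undo the operations in reverse order, starting from position 44:
  undo op 4 (out-shuffle, from bottom half): 44 ← 46
  undo op 3 (out-shuffle, from bottom half): 46 ← 47
  undo op 2 (in-shuffle, from bottom half): 47 ← 48
  undo op 1 (out-shuffle, from bottom half): 48 ← 48
So the card at position 44 came from original position 48.

48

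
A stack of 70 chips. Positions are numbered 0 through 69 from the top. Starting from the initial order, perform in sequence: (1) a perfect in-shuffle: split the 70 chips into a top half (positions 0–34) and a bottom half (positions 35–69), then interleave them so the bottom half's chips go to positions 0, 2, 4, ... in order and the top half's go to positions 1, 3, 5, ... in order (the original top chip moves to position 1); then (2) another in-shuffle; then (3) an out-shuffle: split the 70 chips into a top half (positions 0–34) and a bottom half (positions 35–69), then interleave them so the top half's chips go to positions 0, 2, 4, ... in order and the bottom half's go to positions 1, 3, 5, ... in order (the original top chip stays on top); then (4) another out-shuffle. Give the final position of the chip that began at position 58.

Track the chip from position 58 forward through each operation:
  after op 1 (in-shuffle): 58 → 46
  after op 2 (in-shuffle): 46 → 22
  after op 3 (out-shuffle): 22 → 44
  after op 4 (out-shuffle): 44 → 19

19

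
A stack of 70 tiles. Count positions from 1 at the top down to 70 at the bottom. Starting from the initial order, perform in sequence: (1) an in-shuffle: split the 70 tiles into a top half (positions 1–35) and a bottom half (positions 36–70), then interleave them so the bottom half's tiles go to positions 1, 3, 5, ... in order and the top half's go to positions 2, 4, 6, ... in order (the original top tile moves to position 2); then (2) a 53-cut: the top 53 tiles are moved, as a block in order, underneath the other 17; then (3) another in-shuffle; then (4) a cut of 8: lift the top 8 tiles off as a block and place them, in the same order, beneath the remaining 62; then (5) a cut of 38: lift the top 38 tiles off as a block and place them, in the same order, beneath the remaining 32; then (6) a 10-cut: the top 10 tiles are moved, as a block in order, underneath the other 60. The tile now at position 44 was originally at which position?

Undo the operations in reverse order, starting from position 44:
  undo op 6 (cut 10): 44 ← 54
  undo op 5 (cut 38): 54 ← 22
  undo op 4 (cut 8): 22 ← 30
  undo op 3 (in-shuffle, from top half): 30 ← 15
  undo op 2 (cut 53): 15 ← 68
  undo op 1 (in-shuffle, from top half): 68 ← 34
So the tile at position 44 came from original position 34.

34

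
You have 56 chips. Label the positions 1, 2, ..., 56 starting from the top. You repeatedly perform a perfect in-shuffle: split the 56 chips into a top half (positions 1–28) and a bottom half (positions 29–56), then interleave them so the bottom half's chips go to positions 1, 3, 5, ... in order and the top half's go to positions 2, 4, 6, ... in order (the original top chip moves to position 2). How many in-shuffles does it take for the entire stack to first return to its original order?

The in-shuffle permutes the 56 positions with cycle lengths [2, 18, 18, 18].
Every chip is home exactly when every cycle has completed a whole number of laps, i.e. after lcm(2, 18) = 18 in-shuffles.

18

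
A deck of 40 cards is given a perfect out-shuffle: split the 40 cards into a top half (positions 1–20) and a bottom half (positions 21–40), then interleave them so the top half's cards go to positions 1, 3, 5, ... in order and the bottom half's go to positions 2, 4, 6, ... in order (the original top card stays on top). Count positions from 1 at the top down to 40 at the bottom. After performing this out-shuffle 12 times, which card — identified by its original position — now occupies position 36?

36

Work backwards from position 36, undoing one out-shuffle at a time:
36 ← 38 ← 39 ← 20 ← 30 ← 35 ← 18 ← 29 ← 15 ← 8 ← 24 ← 32 ← 36
So the card now at position 36 started at position 36.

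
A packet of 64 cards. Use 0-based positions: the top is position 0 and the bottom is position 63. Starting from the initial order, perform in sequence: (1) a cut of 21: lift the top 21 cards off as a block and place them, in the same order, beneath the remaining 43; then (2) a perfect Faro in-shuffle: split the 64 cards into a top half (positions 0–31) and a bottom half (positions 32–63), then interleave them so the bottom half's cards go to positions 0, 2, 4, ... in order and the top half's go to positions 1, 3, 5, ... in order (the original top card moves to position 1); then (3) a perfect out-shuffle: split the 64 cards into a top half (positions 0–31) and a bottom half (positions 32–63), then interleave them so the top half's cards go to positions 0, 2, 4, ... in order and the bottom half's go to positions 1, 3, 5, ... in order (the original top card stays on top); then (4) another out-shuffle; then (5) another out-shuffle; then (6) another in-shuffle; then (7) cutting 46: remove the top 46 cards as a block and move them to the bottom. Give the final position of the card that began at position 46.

Track the card from position 46 forward through each operation:
  after op 1 (cut 21): 46 → 25
  after op 2 (in-shuffle): 25 → 51
  after op 3 (out-shuffle): 51 → 39
  after op 4 (out-shuffle): 39 → 15
  after op 5 (out-shuffle): 15 → 30
  after op 6 (in-shuffle): 30 → 61
  after op 7 (cut 46): 61 → 15

15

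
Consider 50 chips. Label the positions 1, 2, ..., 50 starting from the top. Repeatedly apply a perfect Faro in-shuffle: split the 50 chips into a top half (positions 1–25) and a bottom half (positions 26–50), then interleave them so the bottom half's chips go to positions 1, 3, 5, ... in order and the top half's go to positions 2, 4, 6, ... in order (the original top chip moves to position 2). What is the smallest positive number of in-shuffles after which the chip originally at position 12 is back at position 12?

Follow position 12 under repeated in-shuffles:
12 → 24 → 48 → 45 → 39 → 27 → 3 → 6 → 12
It first returns after 8 in-shuffles.

8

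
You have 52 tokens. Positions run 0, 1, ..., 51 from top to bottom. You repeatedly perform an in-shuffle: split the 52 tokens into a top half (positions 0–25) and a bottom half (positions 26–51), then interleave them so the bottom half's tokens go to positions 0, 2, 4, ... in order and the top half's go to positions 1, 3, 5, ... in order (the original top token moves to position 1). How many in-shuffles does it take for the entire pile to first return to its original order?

52

The in-shuffle permutes the 52 positions with cycle lengths [52].
Every token is home exactly when every cycle has completed a whole number of laps, i.e. after lcm(52) = 52 in-shuffles.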